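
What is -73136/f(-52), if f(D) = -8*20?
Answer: 4571/10 ≈ 457.10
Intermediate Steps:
f(D) = -160
-73136/f(-52) = -73136/(-160) = -73136*(-1/160) = 4571/10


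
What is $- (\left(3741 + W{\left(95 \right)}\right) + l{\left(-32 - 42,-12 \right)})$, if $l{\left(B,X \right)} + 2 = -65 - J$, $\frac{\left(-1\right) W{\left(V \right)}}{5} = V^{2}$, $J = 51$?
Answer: $41502$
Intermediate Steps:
$W{\left(V \right)} = - 5 V^{2}$
$l{\left(B,X \right)} = -118$ ($l{\left(B,X \right)} = -2 - 116 = -118$)
$- (\left(3741 + W{\left(95 \right)}\right) + l{\left(-32 - 42,-12 \right)}) = - (\left(3741 - 5 \cdot 95^{2}\right) - 118) = - (\left(3741 - 45125\right) - 118) = - (-41384 - 118) = \left(-1\right) \left(-41502\right) = 41502$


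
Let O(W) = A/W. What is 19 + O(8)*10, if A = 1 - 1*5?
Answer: 14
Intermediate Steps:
A = -4 (A = 1 - 5 = -4)
O(W) = -4/W
19 + O(8)*10 = 19 - 4/8*10 = 19 - 4*⅛*10 = 19 - ½*10 = 19 - 5 = 14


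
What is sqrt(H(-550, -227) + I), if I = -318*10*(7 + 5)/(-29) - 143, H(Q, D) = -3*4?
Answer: sqrt(976285)/29 ≈ 34.071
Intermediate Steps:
H(Q, D) = -12
I = 34013/29 (I = -318*10*12*(-1)/29 - 143 = -38160*(-1)/29 - 143 = -318*(-120/29) - 143 = 38160/29 - 143 = 34013/29 ≈ 1172.9)
sqrt(H(-550, -227) + I) = sqrt(-12 + 34013/29) = sqrt(33665/29) = sqrt(976285)/29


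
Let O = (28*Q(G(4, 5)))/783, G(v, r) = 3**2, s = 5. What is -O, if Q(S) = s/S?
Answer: -140/7047 ≈ -0.019867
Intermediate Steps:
G(v, r) = 9
Q(S) = 5/S
O = 140/7047 (O = (28*(5/9))/783 = (28*(5*(1/9)))*(1/783) = (28*(5/9))*(1/783) = (140/9)*(1/783) = 140/7047 ≈ 0.019867)
-O = -1*140/7047 = -140/7047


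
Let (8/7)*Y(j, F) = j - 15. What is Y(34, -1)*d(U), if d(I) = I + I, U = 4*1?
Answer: 133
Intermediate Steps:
Y(j, F) = -105/8 + 7*j/8 (Y(j, F) = 7*(j - 15)/8 = 7*(-15 + j)/8 = -105/8 + 7*j/8)
U = 4
d(I) = 2*I
Y(34, -1)*d(U) = (-105/8 + (7/8)*34)*(2*4) = (-105/8 + 119/4)*8 = (133/8)*8 = 133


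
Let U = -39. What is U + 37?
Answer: -2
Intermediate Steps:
U + 37 = -39 + 37 = -2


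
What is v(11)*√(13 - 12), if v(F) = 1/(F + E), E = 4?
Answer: 1/15 ≈ 0.066667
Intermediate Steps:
v(F) = 1/(4 + F) (v(F) = 1/(F + 4) = 1/(4 + F))
v(11)*√(13 - 12) = √(13 - 12)/(4 + 11) = √1/15 = (1/15)*1 = 1/15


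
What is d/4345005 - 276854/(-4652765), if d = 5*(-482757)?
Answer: -668522823417/1347752479255 ≈ -0.49603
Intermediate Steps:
d = -2413785
d/4345005 - 276854/(-4652765) = -2413785/4345005 - 276854/(-4652765) = -2413785*1/4345005 - 276854*(-1/4652765) = -160919/289667 + 276854/4652765 = -668522823417/1347752479255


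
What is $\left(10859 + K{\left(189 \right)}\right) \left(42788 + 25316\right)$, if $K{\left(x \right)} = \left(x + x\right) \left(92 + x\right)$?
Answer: $7973412008$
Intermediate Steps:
$K{\left(x \right)} = 2 x \left(92 + x\right)$
$\left(10859 + K{\left(189 \right)}\right) \left(42788 + 25316\right) = \left(10859 + 2 \cdot 189 \left(92 + 189\right)\right) \left(42788 + 25316\right) = \left(10859 + 2 \cdot 189 \cdot 281\right) 68104 = \left(10859 + 106218\right) 68104 = 117077 \cdot 68104 = 7973412008$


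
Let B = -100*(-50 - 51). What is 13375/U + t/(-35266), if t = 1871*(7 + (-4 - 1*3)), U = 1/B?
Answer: 135087500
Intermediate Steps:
B = 10100 (B = -100*(-101) = 10100)
U = 1/10100 ≈ 9.9010e-5
t = 0 (t = 1871*(7 + (-4 - 3)) = 1871*(7 - 7) = 1871*0 = 0)
13375/U + t/(-35266) = 13375/(1/10100) + 0/(-35266) = 13375*10100 + 0*(-1/35266) = 135087500 + 0 = 135087500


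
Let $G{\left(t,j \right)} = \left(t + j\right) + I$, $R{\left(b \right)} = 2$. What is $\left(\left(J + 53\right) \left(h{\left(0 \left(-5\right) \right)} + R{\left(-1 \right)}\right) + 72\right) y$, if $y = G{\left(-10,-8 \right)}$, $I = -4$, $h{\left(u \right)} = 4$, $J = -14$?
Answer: $-6732$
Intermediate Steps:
$G{\left(t,j \right)} = -4 + j + t$ ($G{\left(t,j \right)} = \left(t + j\right) - 4 = \left(j + t\right) - 4 = -4 + j + t$)
$y = -22$ ($y = -4 - 8 - 10 = -22$)
$\left(\left(J + 53\right) \left(h{\left(0 \left(-5\right) \right)} + R{\left(-1 \right)}\right) + 72\right) y = \left(\left(-14 + 53\right) \left(4 + 2\right) + 72\right) \left(-22\right) = \left(39 \cdot 6 + 72\right) \left(-22\right) = \left(234 + 72\right) \left(-22\right) = 306 \left(-22\right) = -6732$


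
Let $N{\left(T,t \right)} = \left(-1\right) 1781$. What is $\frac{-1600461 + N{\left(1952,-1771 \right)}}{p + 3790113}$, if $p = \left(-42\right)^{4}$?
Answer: $- \frac{1602242}{6901809} \approx -0.23215$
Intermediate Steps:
$N{\left(T,t \right)} = -1781$
$p = 3111696$
$\frac{-1600461 + N{\left(1952,-1771 \right)}}{p + 3790113} = \frac{-1600461 - 1781}{3111696 + 3790113} = - \frac{1602242}{6901809}$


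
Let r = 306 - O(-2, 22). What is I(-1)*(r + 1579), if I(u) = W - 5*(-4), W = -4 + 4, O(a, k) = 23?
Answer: 37240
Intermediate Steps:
W = 0
r = 283 (r = 306 - 1*23 = 306 - 23 = 283)
I(u) = 20 (I(u) = 0 - 5*(-4) = 0 + 20 = 20)
I(-1)*(r + 1579) = 20*(283 + 1579) = 20*1862 = 37240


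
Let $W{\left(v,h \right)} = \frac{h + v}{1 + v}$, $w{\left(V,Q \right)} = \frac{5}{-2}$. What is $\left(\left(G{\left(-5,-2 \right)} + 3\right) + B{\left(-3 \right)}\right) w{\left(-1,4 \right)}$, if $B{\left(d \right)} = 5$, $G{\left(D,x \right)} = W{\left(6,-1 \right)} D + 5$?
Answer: $- \frac{165}{7} \approx -23.571$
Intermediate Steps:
$w{\left(V,Q \right)} = - \frac{5}{2}$ ($w{\left(V,Q \right)} = 5 \left(- \frac{1}{2}\right) = - \frac{5}{2}$)
$W{\left(v,h \right)} = \frac{h + v}{1 + v}$
$G{\left(D,x \right)} = 5 + \frac{5 D}{7}$ ($G{\left(D,x \right)} = \frac{-1 + 6}{1 + 6} D + 5 = \frac{1}{7} \cdot 5 D + 5 = \frac{5 D}{7} + 5 = 5 + \frac{5 D}{7}$)
$\left(\left(G{\left(-5,-2 \right)} + 3\right) + B{\left(-3 \right)}\right) w{\left(-1,4 \right)} = \left(\left(\left(5 + \frac{5}{7} \left(-5\right)\right) + 3\right) + 5\right) \left(- \frac{5}{2}\right) = \left(\left(\left(5 - \frac{25}{7}\right) + 3\right) + 5\right) \left(- \frac{5}{2}\right) = \left(\left(\frac{10}{7} + 3\right) + 5\right) \left(- \frac{5}{2}\right) = \left(\frac{31}{7} + 5\right) \left(- \frac{5}{2}\right) = \frac{66}{7} \left(- \frac{5}{2}\right) = - \frac{165}{7}$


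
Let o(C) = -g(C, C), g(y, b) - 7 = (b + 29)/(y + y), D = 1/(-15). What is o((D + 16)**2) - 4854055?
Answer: -277268907325/57121 ≈ -4.8541e+6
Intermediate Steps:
D = -1/15 ≈ -0.066667
g(y, b) = 7 + (29 + b)/(2*y) (g(y, b) = 7 + (b + 29)/(y + y) = 7 + (29 + b)/((2*y)) = 7 + (29 + b)*(1/(2*y)) = 7 + (29 + b)/(2*y))
o(C) = -(29 + 15*C)/(2*C) (o(C) = -(29 + C + 14*C)/(2*C) = -(29 + 15*C)/(2*C))
o((D + 16)**2) - 4854055 = (-29 - 15*(-1/15 + 16)**2)/(2*((-1/15 + 16)**2)) - 4854055 = (-29 - 15*(239/15)**2)/(2*((239/15)**2)) - 4854055 = (-29 - 15*57121/225)/(2*(57121/225)) - 4854055 = (1/2)*(225/57121)*(-29 - 57121/15) - 4854055 = (1/2)*(225/57121)*(-57556/15) - 4854055 = -431670/57121 - 4854055 = -277268907325/57121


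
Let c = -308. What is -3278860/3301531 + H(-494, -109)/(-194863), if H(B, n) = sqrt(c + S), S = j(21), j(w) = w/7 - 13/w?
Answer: -3278860/3301531 - I*sqrt(134778)/4092123 ≈ -0.99313 - 8.9714e-5*I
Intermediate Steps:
j(w) = -13/w + w/7 (j(w) = w*(1/7) - 13/w = w/7 - 13/w = -13/w + w/7)
S = 50/21 (S = -13/21 + (1/7)*21 = -13*1/21 + 3 = -13/21 + 3 = 50/21 ≈ 2.3810)
H(B, n) = I*sqrt(134778)/21 (H(B, n) = sqrt(-308 + 50/21) = sqrt(-6418/21) = I*sqrt(134778)/21)
-3278860/3301531 + H(-494, -109)/(-194863) = -3278860/3301531 + (I*sqrt(134778)/21)/(-194863) = -3278860*1/3301531 + (I*sqrt(134778)/21)*(-1/194863) = -3278860/3301531 - I*sqrt(134778)/4092123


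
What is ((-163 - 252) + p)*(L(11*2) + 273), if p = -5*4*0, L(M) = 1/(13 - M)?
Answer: -1019240/9 ≈ -1.1325e+5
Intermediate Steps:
p = 0 (p = -20*0 = 0)
((-163 - 252) + p)*(L(11*2) + 273) = ((-163 - 252) + 0)*(-1/(-13 + 11*2) + 273) = (-415 + 0)*(-1/(-13 + 22) + 273) = -415*(-1/9 + 273) = -415*(-1*⅑ + 273) = -415*(-⅑ + 273) = -415*2456/9 = -1019240/9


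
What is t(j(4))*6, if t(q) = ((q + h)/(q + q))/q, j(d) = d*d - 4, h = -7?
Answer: 5/48 ≈ 0.10417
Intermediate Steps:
j(d) = -4 + d**2 (j(d) = d**2 - 4 = -4 + d**2)
t(q) = (-7 + q)/(2*q**2) (t(q) = ((q - 7)/(q + q))/q = ((-7 + q)/((2*q)))/q = ((-7 + q)*(1/(2*q)))/q = ((-7 + q)/(2*q))/q = (-7 + q)/(2*q**2))
t(j(4))*6 = ((-7 + (-4 + 4**2))/(2*(-4 + 4**2)**2))*6 = ((-7 + (-4 + 16))/(2*(-4 + 16)**2))*6 = ((1/2)*(-7 + 12)/12**2)*6 = ((1/2)*(1/144)*5)*6 = (5/288)*6 = 5/48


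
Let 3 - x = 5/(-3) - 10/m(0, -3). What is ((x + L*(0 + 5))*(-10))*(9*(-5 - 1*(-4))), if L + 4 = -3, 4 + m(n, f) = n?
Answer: -2955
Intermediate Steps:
m(n, f) = -4 + n
L = -7 (L = -4 - 3 = -7)
x = 13/6 (x = 3 - (5/(-3) - 10/(-4 + 0)) = 3 - (5*(-⅓) - 10/(-4)) = 3 - (-5/3 - 10*(-¼)) = 3 - (-5/3 + 5/2) = 3 - 1*⅚ = 3 - ⅚ = 13/6 ≈ 2.1667)
((x + L*(0 + 5))*(-10))*(9*(-5 - 1*(-4))) = ((13/6 - 7*(0 + 5))*(-10))*(9*(-5 - 1*(-4))) = ((13/6 - 7*5)*(-10))*(9*(-5 + 4)) = ((13/6 - 35)*(-10))*(9*(-1)) = -197/6*(-10)*(-9) = (985/3)*(-9) = -2955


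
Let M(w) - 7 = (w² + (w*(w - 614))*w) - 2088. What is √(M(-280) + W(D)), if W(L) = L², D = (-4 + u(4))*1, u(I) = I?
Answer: I*√70013281 ≈ 8367.4*I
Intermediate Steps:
M(w) = -2081 + w² + w²*(-614 + w) (M(w) = 7 + ((w² + (w*(w - 614))*w) - 2088) = 7 + ((w² + (w*(-614 + w))*w) - 2088) = 7 + ((w² + w²*(-614 + w)) - 2088) = 7 + (-2088 + w² + w²*(-614 + w)) = -2081 + w² + w²*(-614 + w))
D = 0 (D = (-4 + 4)*1 = 0*1 = 0)
√(M(-280) + W(D)) = √((-2081 + (-280)³ - 613*(-280)²) + 0²) = √((-2081 - 21952000 - 613*78400) + 0) = √((-2081 - 21952000 - 48059200) + 0) = √(-70013281 + 0) = √(-70013281) = I*√70013281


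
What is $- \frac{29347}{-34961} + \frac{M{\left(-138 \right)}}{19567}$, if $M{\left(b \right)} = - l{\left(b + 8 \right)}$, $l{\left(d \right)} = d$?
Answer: $\frac{578777679}{684081887} \approx 0.84606$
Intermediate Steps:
$M{\left(b \right)} = -8 - b$ ($M{\left(b \right)} = - (b + 8) = - (8 + b) = -8 - b$)
$- \frac{29347}{-34961} + \frac{M{\left(-138 \right)}}{19567} = - \frac{29347}{-34961} + \frac{-8 - -138}{19567} = \left(-29347\right) \left(- \frac{1}{34961}\right) + \left(-8 + 138\right) \frac{1}{19567} = \frac{29347}{34961} + 130 \cdot \frac{1}{19567} = \frac{29347}{34961} + \frac{130}{19567} = \frac{578777679}{684081887}$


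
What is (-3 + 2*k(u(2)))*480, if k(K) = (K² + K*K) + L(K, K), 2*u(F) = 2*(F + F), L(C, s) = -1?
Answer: 28320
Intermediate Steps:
u(F) = 2*F (u(F) = (2*(F + F))/2 = (2*(2*F))/2 = (4*F)/2 = 2*F)
k(K) = -1 + 2*K² (k(K) = (K² + K*K) - 1 = (K² + K²) - 1 = 2*K² - 1 = -1 + 2*K²)
(-3 + 2*k(u(2)))*480 = (-3 + 2*(-1 + 2*(2*2)²))*480 = (-3 + 2*(-1 + 2*4²))*480 = (-3 + 2*(-1 + 2*16))*480 = (-3 + 2*(-1 + 32))*480 = (-3 + 2*31)*480 = (-3 + 62)*480 = 59*480 = 28320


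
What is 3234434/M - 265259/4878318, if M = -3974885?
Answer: -16832971622227/19390753043430 ≈ -0.86809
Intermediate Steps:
3234434/M - 265259/4878318 = 3234434/(-3974885) - 265259/4878318 = 3234434*(-1/3974885) - 265259*1/4878318 = -3234434/3974885 - 265259/4878318 = -16832971622227/19390753043430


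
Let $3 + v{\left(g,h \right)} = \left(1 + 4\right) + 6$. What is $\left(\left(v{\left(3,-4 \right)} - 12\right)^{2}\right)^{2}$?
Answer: $256$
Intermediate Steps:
$v{\left(g,h \right)} = 8$ ($v{\left(g,h \right)} = -3 + \left(\left(1 + 4\right) + 6\right) = -3 + \left(5 + 6\right) = -3 + 11 = 8$)
$\left(\left(v{\left(3,-4 \right)} - 12\right)^{2}\right)^{2} = \left(\left(8 - 12\right)^{2}\right)^{2} = \left(\left(-4\right)^{2}\right)^{2} = 16^{2} = 256$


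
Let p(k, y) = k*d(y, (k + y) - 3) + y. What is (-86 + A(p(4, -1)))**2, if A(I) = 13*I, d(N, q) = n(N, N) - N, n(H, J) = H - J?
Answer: 2209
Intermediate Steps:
d(N, q) = -N (d(N, q) = (N - N) - N = 0 - N = -N)
p(k, y) = y - k*y (p(k, y) = k*(-y) + y = -k*y + y = y - k*y)
(-86 + A(p(4, -1)))**2 = (-86 + 13*(-(1 - 1*4)))**2 = (-86 + 13*(-(1 - 4)))**2 = (-86 + 13*(-1*(-3)))**2 = (-86 + 13*3)**2 = (-86 + 39)**2 = (-47)**2 = 2209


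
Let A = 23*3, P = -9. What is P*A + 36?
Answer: -585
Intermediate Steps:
A = 69
P*A + 36 = -9*69 + 36 = -621 + 36 = -585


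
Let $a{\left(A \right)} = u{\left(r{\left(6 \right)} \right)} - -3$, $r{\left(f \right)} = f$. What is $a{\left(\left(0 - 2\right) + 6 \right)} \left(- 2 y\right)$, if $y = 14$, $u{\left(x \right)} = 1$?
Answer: $-112$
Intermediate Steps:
$a{\left(A \right)} = 4$ ($a{\left(A \right)} = 1 - -3 = 1 + 3 = 4$)
$a{\left(\left(0 - 2\right) + 6 \right)} \left(- 2 y\right) = 4 \left(\left(-2\right) 14\right) = 4 \left(-28\right) = -112$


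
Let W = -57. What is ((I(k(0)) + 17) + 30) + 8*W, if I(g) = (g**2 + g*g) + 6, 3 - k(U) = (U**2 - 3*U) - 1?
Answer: -371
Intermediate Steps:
k(U) = 4 - U**2 + 3*U (k(U) = 3 - ((U**2 - 3*U) - 1) = 3 - (-1 + U**2 - 3*U) = 3 + (1 - U**2 + 3*U) = 4 - U**2 + 3*U)
I(g) = 6 + 2*g**2 (I(g) = (g**2 + g**2) + 6 = 2*g**2 + 6 = 6 + 2*g**2)
((I(k(0)) + 17) + 30) + 8*W = (((6 + 2*(4 - 1*0**2 + 3*0)**2) + 17) + 30) + 8*(-57) = (((6 + 2*(4 - 1*0 + 0)**2) + 17) + 30) - 456 = (((6 + 2*(4 + 0 + 0)**2) + 17) + 30) - 456 = (((6 + 2*4**2) + 17) + 30) - 456 = (((6 + 2*16) + 17) + 30) - 456 = (((6 + 32) + 17) + 30) - 456 = ((38 + 17) + 30) - 456 = (55 + 30) - 456 = 85 - 456 = -371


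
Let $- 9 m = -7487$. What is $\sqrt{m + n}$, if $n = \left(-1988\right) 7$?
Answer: $\frac{i \sqrt{117757}}{3} \approx 114.39 i$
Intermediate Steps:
$n = -13916$
$m = \frac{7487}{9}$ ($m = \left(- \frac{1}{9}\right) \left(-7487\right) = \frac{7487}{9} \approx 831.89$)
$\sqrt{m + n} = \sqrt{\frac{7487}{9} - 13916} = \sqrt{- \frac{117757}{9}} = \frac{i \sqrt{117757}}{3}$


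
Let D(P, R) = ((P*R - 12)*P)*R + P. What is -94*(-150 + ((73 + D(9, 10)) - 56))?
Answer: -648224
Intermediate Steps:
D(P, R) = P + P*R*(-12 + P*R) (D(P, R) = ((-12 + P*R)*P)*R + P = (P*(-12 + P*R))*R + P = P*R*(-12 + P*R) + P = P + P*R*(-12 + P*R))
-94*(-150 + ((73 + D(9, 10)) - 56)) = -94*(-150 + ((73 + 9*(1 - 12*10 + 9*10²)) - 56)) = -94*(-150 + ((73 + 9*(1 - 120 + 9*100)) - 56)) = -94*(-150 + ((73 + 9*(1 - 120 + 900)) - 56)) = -94*(-150 + ((73 + 9*781) - 56)) = -94*(-150 + ((73 + 7029) - 56)) = -94*(-150 + (7102 - 56)) = -94*(-150 + 7046) = -94*6896 = -648224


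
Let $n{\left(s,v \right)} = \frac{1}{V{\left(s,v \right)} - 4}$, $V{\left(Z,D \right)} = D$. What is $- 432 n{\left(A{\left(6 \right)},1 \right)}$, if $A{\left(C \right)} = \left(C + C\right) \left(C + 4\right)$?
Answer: $144$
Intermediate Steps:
$A{\left(C \right)} = 2 C \left(4 + C\right)$
$n{\left(s,v \right)} = \frac{1}{-4 + v}$ ($n{\left(s,v \right)} = \frac{1}{v - 4} = \frac{1}{-4 + v}$)
$- 432 n{\left(A{\left(6 \right)},1 \right)} = - \frac{432}{-4 + 1} = - \frac{432}{-3} = \left(-432\right) \left(- \frac{1}{3}\right) = 144$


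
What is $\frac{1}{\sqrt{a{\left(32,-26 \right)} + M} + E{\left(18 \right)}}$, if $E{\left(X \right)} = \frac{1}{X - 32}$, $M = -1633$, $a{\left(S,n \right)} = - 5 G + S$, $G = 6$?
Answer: $- \frac{14}{319677} - \frac{196 i \sqrt{1631}}{319677} \approx -4.3794 \cdot 10^{-5} - 0.024761 i$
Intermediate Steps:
$a{\left(S,n \right)} = -30 + S$ ($a{\left(S,n \right)} = \left(-5\right) 6 + S = -30 + S$)
$E{\left(X \right)} = \frac{1}{-32 + X}$
$\frac{1}{\sqrt{a{\left(32,-26 \right)} + M} + E{\left(18 \right)}} = \frac{1}{\sqrt{\left(-30 + 32\right) - 1633} + \frac{1}{-32 + 18}} = \frac{1}{\sqrt{2 - 1633} + \frac{1}{-14}} = \frac{1}{\sqrt{-1631} - \frac{1}{14}} = \frac{1}{i \sqrt{1631} - \frac{1}{14}} = \frac{1}{- \frac{1}{14} + i \sqrt{1631}}$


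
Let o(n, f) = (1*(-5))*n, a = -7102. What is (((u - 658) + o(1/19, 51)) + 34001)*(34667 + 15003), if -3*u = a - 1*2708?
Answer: 34552538140/19 ≈ 1.8186e+9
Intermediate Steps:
u = 3270 (u = -(-7102 - 1*2708)/3 = -(-7102 - 2708)/3 = -⅓*(-9810) = 3270)
o(n, f) = -5*n
(((u - 658) + o(1/19, 51)) + 34001)*(34667 + 15003) = (((3270 - 658) - 5/19) + 34001)*(34667 + 15003) = ((2612 - 5*1/19) + 34001)*49670 = ((2612 - 5/19) + 34001)*49670 = (49623/19 + 34001)*49670 = (695642/19)*49670 = 34552538140/19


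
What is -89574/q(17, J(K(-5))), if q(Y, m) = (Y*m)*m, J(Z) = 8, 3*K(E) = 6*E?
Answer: -44787/544 ≈ -82.329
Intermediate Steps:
K(E) = 2*E (K(E) = (6*E)/3 = 2*E)
q(Y, m) = Y*m²
-89574/q(17, J(K(-5))) = -89574/(17*8²) = -89574/(17*64) = -89574/1088 = -89574*1/1088 = -44787/544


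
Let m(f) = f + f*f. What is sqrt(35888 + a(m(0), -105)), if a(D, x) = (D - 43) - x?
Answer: 5*sqrt(1438) ≈ 189.60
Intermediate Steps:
m(f) = f + f**2
a(D, x) = -43 + D - x (a(D, x) = (-43 + D) - x = -43 + D - x)
sqrt(35888 + a(m(0), -105)) = sqrt(35888 + (-43 + 0*(1 + 0) - 1*(-105))) = sqrt(35888 + (-43 + 0*1 + 105)) = sqrt(35888 + (-43 + 0 + 105)) = sqrt(35888 + 62) = sqrt(35950) = 5*sqrt(1438)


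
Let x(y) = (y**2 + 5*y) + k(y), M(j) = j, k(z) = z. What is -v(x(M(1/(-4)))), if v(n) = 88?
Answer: -88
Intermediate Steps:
x(y) = y**2 + 6*y (x(y) = (y**2 + 5*y) + y = y**2 + 6*y)
-v(x(M(1/(-4)))) = -1*88 = -88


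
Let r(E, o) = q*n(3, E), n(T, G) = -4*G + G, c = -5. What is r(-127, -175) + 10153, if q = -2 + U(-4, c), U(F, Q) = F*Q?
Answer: 17011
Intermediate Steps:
n(T, G) = -3*G
q = 18 (q = -2 - 4*(-5) = -2 + 20 = 18)
r(E, o) = -54*E (r(E, o) = 18*(-3*E) = -54*E)
r(-127, -175) + 10153 = -54*(-127) + 10153 = 6858 + 10153 = 17011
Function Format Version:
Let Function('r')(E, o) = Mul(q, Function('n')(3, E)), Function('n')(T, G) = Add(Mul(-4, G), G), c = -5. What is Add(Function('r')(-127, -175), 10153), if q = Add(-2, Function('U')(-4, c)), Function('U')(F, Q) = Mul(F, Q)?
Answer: 17011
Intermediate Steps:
Function('n')(T, G) = Mul(-3, G)
q = 18 (q = Add(-2, Mul(-4, -5)) = Add(-2, 20) = 18)
Function('r')(E, o) = Mul(-54, E) (Function('r')(E, o) = Mul(18, Mul(-3, E)) = Mul(-54, E))
Add(Function('r')(-127, -175), 10153) = Add(Mul(-54, -127), 10153) = Add(6858, 10153) = 17011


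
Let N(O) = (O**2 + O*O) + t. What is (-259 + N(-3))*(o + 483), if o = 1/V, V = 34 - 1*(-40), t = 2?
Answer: -8542577/74 ≈ -1.1544e+5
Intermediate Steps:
V = 74 (V = 34 + 40 = 74)
N(O) = 2 + 2*O**2 (N(O) = (O**2 + O*O) + 2 = (O**2 + O**2) + 2 = 2*O**2 + 2 = 2 + 2*O**2)
o = 1/74 ≈ 0.013514
(-259 + N(-3))*(o + 483) = (-259 + (2 + 2*(-3)**2))*(1/74 + 483) = (-259 + (2 + 2*9))*(35743/74) = (-259 + (2 + 18))*(35743/74) = (-259 + 20)*(35743/74) = -239*35743/74 = -8542577/74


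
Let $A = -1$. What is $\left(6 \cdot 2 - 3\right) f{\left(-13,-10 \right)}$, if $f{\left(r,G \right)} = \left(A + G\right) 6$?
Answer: $-594$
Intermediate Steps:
$f{\left(r,G \right)} = -6 + 6 G$ ($f{\left(r,G \right)} = \left(-1 + G\right) 6 = -6 + 6 G$)
$\left(6 \cdot 2 - 3\right) f{\left(-13,-10 \right)} = \left(6 \cdot 2 - 3\right) \left(-6 + 6 \left(-10\right)\right) = \left(12 - 3\right) \left(-6 - 60\right) = 9 \left(-66\right) = -594$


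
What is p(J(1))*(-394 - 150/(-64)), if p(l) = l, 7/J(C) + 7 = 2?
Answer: 87731/160 ≈ 548.32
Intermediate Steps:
J(C) = -7/5 (J(C) = 7/(-7 + 2) = 7/(-5) = 7*(-⅕) = -7/5)
p(J(1))*(-394 - 150/(-64)) = -7*(-394 - 150/(-64))/5 = -7*(-394 - 150*(-1/64))/5 = -7*(-394 + 75/32)/5 = -7/5*(-12533/32) = 87731/160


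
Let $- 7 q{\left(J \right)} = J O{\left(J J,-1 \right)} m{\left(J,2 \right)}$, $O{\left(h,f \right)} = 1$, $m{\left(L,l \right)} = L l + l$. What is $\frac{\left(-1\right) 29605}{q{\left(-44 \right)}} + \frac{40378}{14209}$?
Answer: $\frac{238260959}{4135912} \approx 57.608$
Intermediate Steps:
$m{\left(L,l \right)} = l + L l$
$q{\left(J \right)} = - \frac{J \left(2 + 2 J\right)}{7}$ ($q{\left(J \right)} = - \frac{J 1 \cdot 2 \left(1 + J\right)}{7} = - \frac{J \left(2 + 2 J\right)}{7}$)
$\frac{\left(-1\right) 29605}{q{\left(-44 \right)}} + \frac{40378}{14209} = \frac{\left(-1\right) 29605}{\left(- \frac{2}{7}\right) \left(-44\right) \left(1 - 44\right)} + \frac{40378}{14209} = - \frac{29605}{\left(- \frac{2}{7}\right) \left(-44\right) \left(-43\right)} + 40378 \cdot \frac{1}{14209} = - \frac{29605}{- \frac{3784}{7}} + \frac{3106}{1093} = \left(-29605\right) \left(- \frac{7}{3784}\right) + \frac{3106}{1093} = \frac{207235}{3784} + \frac{3106}{1093} = \frac{238260959}{4135912}$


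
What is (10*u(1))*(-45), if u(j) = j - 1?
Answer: 0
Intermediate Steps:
u(j) = -1 + j
(10*u(1))*(-45) = (10*(-1 + 1))*(-45) = (10*0)*(-45) = 0*(-45) = 0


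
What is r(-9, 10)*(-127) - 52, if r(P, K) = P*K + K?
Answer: 10108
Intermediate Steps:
r(P, K) = K + K*P (r(P, K) = K*P + K = K + K*P)
r(-9, 10)*(-127) - 52 = (10*(1 - 9))*(-127) - 52 = (10*(-8))*(-127) - 52 = -80*(-127) - 52 = 10160 - 52 = 10108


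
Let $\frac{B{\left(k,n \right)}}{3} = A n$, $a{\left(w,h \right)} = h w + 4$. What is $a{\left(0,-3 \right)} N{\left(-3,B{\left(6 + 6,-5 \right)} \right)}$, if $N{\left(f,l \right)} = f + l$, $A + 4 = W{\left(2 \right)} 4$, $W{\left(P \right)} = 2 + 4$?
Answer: $-1212$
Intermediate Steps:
$W{\left(P \right)} = 6$
$A = 20$ ($A = -4 + 6 \cdot 4 = -4 + 24 = 20$)
$a{\left(w,h \right)} = 4 + h w$
$B{\left(k,n \right)} = 60 n$ ($B{\left(k,n \right)} = 3 \cdot 20 n = 60 n$)
$a{\left(0,-3 \right)} N{\left(-3,B{\left(6 + 6,-5 \right)} \right)} = \left(4 - 0\right) \left(-3 + 60 \left(-5\right)\right) = \left(4 + 0\right) \left(-3 - 300\right) = 4 \left(-303\right) = -1212$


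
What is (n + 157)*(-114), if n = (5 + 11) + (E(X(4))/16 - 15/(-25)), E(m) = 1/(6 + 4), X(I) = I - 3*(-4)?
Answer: -1583289/80 ≈ -19791.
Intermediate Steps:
X(I) = 12 + I (X(I) = I + 12 = 12 + I)
E(m) = ⅒ (E(m) = 1/10 = ⅒)
n = 2657/160 (n = (5 + 11) + ((⅒)/16 - 15/(-25)) = 16 + ((⅒)*(1/16) - 15*(-1/25)) = 16 + (1/160 + ⅗) = 16 + 97/160 = 2657/160 ≈ 16.606)
(n + 157)*(-114) = (2657/160 + 157)*(-114) = (27777/160)*(-114) = -1583289/80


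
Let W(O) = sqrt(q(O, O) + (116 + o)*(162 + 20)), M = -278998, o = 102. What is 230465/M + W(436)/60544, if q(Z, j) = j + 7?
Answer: -230465/278998 + sqrt(40119)/60544 ≈ -0.82274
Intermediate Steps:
q(Z, j) = 7 + j
W(O) = sqrt(39683 + O) (W(O) = sqrt((7 + O) + (116 + 102)*(162 + 20)) = sqrt((7 + O) + 218*182) = sqrt((7 + O) + 39676) = sqrt(39683 + O))
230465/M + W(436)/60544 = 230465/(-278998) + sqrt(39683 + 436)/60544 = 230465*(-1/278998) + sqrt(40119)*(1/60544) = -230465/278998 + sqrt(40119)/60544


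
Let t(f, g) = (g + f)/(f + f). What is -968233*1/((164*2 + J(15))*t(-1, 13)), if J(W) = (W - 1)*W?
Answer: 968233/3228 ≈ 299.95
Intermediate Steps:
t(f, g) = (f + g)/(2*f) (t(f, g) = (f + g)/((2*f)) = (f + g)*(1/(2*f)) = (f + g)/(2*f))
J(W) = W*(-1 + W) (J(W) = (-1 + W)*W = W*(-1 + W))
-968233*1/((164*2 + J(15))*t(-1, 13)) = -968233*(-2/((-1 + 13)*(164*2 + 15*(-1 + 15)))) = -968233*(-1/(6*(328 + 15*14))) = -968233*(-1/(6*(328 + 210))) = -968233/(538*(-6)) = -968233/(-3228) = -968233*(-1/3228) = 968233/3228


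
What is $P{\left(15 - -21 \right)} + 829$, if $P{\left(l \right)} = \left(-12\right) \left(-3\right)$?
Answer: $865$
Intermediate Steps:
$P{\left(l \right)} = 36$
$P{\left(15 - -21 \right)} + 829 = 36 + 829 = 865$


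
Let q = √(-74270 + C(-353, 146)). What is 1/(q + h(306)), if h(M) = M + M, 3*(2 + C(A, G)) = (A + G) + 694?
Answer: 1836/1345961 - I*√666987/1345961 ≈ 0.0013641 - 0.00060677*I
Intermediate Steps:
C(A, G) = 688/3 + A/3 + G/3 (C(A, G) = -2 + ((A + G) + 694)/3 = -2 + (694 + A + G)/3 = -2 + (694/3 + A/3 + G/3) = 688/3 + A/3 + G/3)
h(M) = 2*M
q = I*√666987/3 (q = √(-74270 + (688/3 + (⅓)*(-353) + (⅓)*146)) = √(-74270 + (688/3 - 353/3 + 146/3)) = √(-74270 + 481/3) = √(-222329/3) = I*√666987/3 ≈ 272.23*I)
1/(q + h(306)) = 1/(I*√666987/3 + 2*306) = 1/(I*√666987/3 + 612) = 1/(612 + I*√666987/3)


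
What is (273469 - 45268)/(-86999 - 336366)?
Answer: -228201/423365 ≈ -0.53902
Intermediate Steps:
(273469 - 45268)/(-86999 - 336366) = 228201/(-423365) = 228201*(-1/423365) = -228201/423365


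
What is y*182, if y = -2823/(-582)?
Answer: 85631/97 ≈ 882.79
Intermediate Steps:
y = 941/194 (y = -2823*(-1/582) = 941/194 ≈ 4.8505)
y*182 = (941/194)*182 = 85631/97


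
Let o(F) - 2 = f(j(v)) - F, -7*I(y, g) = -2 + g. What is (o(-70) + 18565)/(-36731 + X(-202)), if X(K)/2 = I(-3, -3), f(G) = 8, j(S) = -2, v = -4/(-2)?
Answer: -130515/257107 ≈ -0.50763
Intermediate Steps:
v = 2 (v = -4*(-½) = 2)
I(y, g) = 2/7 - g/7 (I(y, g) = -(-2 + g)/7 = 2/7 - g/7)
X(K) = 10/7 (X(K) = 2*(2/7 - ⅐*(-3)) = 2*(2/7 + 3/7) = 2*(5/7) = 10/7)
o(F) = 10 - F (o(F) = 2 + (8 - F) = 10 - F)
(o(-70) + 18565)/(-36731 + X(-202)) = ((10 - 1*(-70)) + 18565)/(-36731 + 10/7) = ((10 + 70) + 18565)/(-257107/7) = (80 + 18565)*(-7/257107) = 18645*(-7/257107) = -130515/257107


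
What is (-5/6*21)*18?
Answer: -315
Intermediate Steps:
(-5/6*21)*18 = (-5*⅙*21)*18 = -⅚*21*18 = -35/2*18 = -315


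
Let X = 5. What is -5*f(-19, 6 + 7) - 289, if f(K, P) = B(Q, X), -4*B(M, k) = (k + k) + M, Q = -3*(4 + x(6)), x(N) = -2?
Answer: -284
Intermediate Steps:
Q = -6 (Q = -3*(4 - 2) = -3*2 = -6)
B(M, k) = -k/2 - M/4 (B(M, k) = -((k + k) + M)/4 = -(2*k + M)/4 = -(M + 2*k)/4 = -k/2 - M/4)
f(K, P) = -1 (f(K, P) = -½*5 - ¼*(-6) = -5/2 + 3/2 = -1)
-5*f(-19, 6 + 7) - 289 = -5*(-1) - 289 = 5 - 289 = -284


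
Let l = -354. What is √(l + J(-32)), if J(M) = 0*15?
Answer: I*√354 ≈ 18.815*I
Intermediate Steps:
J(M) = 0
√(l + J(-32)) = √(-354 + 0) = √(-354) = I*√354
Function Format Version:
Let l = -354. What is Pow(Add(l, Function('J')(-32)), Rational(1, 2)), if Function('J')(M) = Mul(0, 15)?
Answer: Mul(I, Pow(354, Rational(1, 2))) ≈ Mul(18.815, I)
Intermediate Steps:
Function('J')(M) = 0
Pow(Add(l, Function('J')(-32)), Rational(1, 2)) = Pow(Add(-354, 0), Rational(1, 2)) = Pow(-354, Rational(1, 2)) = Mul(I, Pow(354, Rational(1, 2)))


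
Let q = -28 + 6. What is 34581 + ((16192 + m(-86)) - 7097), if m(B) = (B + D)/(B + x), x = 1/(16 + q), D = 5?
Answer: 22580978/517 ≈ 43677.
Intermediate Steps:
q = -22
x = -⅙ (x = 1/(16 - 22) = 1/(-6) = -⅙ ≈ -0.16667)
m(B) = (5 + B)/(-⅙ + B) (m(B) = (B + 5)/(B - ⅙) = (5 + B)/(-⅙ + B))
34581 + ((16192 + m(-86)) - 7097) = 34581 + ((16192 + 6*(5 - 86)/(-1 + 6*(-86))) - 7097) = 34581 + ((16192 + 6*(-81)/(-1 - 516)) - 7097) = 34581 + ((16192 + 6*(-81)/(-517)) - 7097) = 34581 + ((16192 + 6*(-1/517)*(-81)) - 7097) = 34581 + ((16192 + 486/517) - 7097) = 34581 + (8371750/517 - 7097) = 34581 + 4702601/517 = 22580978/517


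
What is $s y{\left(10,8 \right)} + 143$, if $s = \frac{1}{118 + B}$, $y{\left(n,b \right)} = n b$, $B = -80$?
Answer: $\frac{2757}{19} \approx 145.11$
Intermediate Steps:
$y{\left(n,b \right)} = b n$
$s = \frac{1}{38}$ ($s = \frac{1}{118 - 80} = \frac{1}{38} \approx 0.026316$)
$s y{\left(10,8 \right)} + 143 = \frac{8 \cdot 10}{38} + 143 = \frac{1}{38} \cdot 80 + 143 = \frac{40}{19} + 143 = \frac{2757}{19}$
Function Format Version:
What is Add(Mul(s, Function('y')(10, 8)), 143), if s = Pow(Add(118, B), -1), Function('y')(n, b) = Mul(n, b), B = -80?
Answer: Rational(2757, 19) ≈ 145.11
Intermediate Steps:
Function('y')(n, b) = Mul(b, n)
s = Rational(1, 38) (s = Pow(Add(118, -80), -1) = Pow(38, -1) = Rational(1, 38) ≈ 0.026316)
Add(Mul(s, Function('y')(10, 8)), 143) = Add(Mul(Rational(1, 38), Mul(8, 10)), 143) = Add(Mul(Rational(1, 38), 80), 143) = Add(Rational(40, 19), 143) = Rational(2757, 19)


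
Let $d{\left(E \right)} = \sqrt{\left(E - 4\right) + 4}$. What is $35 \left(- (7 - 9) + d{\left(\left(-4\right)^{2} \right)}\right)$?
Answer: $210$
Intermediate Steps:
$d{\left(E \right)} = \sqrt{E}$ ($d{\left(E \right)} = \sqrt{\left(-4 + E\right) + 4} = \sqrt{E}$)
$35 \left(- (7 - 9) + d{\left(\left(-4\right)^{2} \right)}\right) = 35 \left(- (7 - 9) + \sqrt{\left(-4\right)^{2}}\right) = 35 \left(\left(-1\right) \left(-2\right) + \sqrt{16}\right) = 35 \left(2 + 4\right) = 35 \cdot 6 = 210$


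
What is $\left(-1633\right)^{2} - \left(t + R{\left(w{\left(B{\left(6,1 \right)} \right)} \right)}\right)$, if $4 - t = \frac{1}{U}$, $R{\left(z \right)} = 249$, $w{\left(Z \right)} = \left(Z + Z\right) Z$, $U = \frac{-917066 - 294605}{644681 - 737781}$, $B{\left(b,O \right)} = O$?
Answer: $\frac{3230843267656}{1211671} \approx 2.6664 \cdot 10^{6}$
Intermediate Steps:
$U = \frac{1211671}{93100}$ ($U = - \frac{1211671}{-93100} = \left(-1211671\right) \left(- \frac{1}{93100}\right) = \frac{1211671}{93100} \approx 13.015$)
$w{\left(Z \right)} = 2 Z^{2}$ ($w{\left(Z \right)} = 2 Z Z = 2 Z^{2}$)
$t = \frac{4753584}{1211671}$ ($t = 4 - \frac{1}{\frac{1211671}{93100}} = 4 - \frac{93100}{1211671} = \frac{4753584}{1211671} \approx 3.9232$)
$\left(-1633\right)^{2} - \left(t + R{\left(w{\left(B{\left(6,1 \right)} \right)} \right)}\right) = \left(-1633\right)^{2} - \left(\frac{4753584}{1211671} + 249\right) = 2666689 - \frac{306459663}{1211671} = \frac{3230843267656}{1211671}$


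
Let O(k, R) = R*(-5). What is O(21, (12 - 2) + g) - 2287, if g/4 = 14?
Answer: -2617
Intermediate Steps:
g = 56 (g = 4*14 = 56)
O(k, R) = -5*R
O(21, (12 - 2) + g) - 2287 = -5*((12 - 2) + 56) - 2287 = -5*(10 + 56) - 2287 = -5*66 - 2287 = -330 - 2287 = -2617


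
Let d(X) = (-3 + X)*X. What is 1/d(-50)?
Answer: 1/2650 ≈ 0.00037736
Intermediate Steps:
d(X) = X*(-3 + X)
1/d(-50) = 1/(-50*(-3 - 50)) = 1/(-50*(-53)) = 1/2650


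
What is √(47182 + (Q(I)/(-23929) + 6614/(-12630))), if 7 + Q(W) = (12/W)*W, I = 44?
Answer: 4*√67336005648549719370/151111635 ≈ 217.21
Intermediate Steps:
Q(W) = 5 (Q(W) = -7 + (12/W)*W = -7 + 12 = 5)
√(47182 + (Q(I)/(-23929) + 6614/(-12630))) = √(47182 + (5/(-23929) + 6614/(-12630))) = √(47182 + (5*(-1/23929) + 6614*(-1/12630))) = √(47182 + (-5/23929 - 3307/6315)) = √(47182 - 79164778/151111635) = √(7129669997792/151111635) = 4*√67336005648549719370/151111635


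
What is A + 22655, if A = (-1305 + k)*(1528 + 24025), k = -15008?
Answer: -416823434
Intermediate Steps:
A = -416846089 (A = (-1305 - 15008)*(1528 + 24025) = -16313*25553 = -416846089)
A + 22655 = -416846089 + 22655 = -416823434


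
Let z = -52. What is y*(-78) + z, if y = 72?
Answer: -5668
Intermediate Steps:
y*(-78) + z = 72*(-78) - 52 = -5616 - 52 = -5668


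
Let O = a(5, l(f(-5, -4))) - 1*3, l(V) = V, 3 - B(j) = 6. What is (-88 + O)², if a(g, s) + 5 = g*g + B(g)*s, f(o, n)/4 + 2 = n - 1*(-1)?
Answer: 121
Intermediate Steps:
f(o, n) = -4 + 4*n (f(o, n) = -8 + 4*(n - 1*(-1)) = -8 + 4*(n + 1) = -8 + 4*(1 + n) = -8 + (4 + 4*n) = -4 + 4*n)
B(j) = -3 (B(j) = 3 - 1*6 = 3 - 6 = -3)
a(g, s) = -5 + g² - 3*s (a(g, s) = -5 + (g*g - 3*s) = -5 + (g² - 3*s) = -5 + g² - 3*s)
O = 77 (O = (-5 + 5² - 3*(-4 + 4*(-4))) - 1*3 = (-5 + 25 - 3*(-4 - 16)) - 3 = (-5 + 25 - 3*(-20)) - 3 = (-5 + 25 + 60) - 3 = 80 - 3 = 77)
(-88 + O)² = (-88 + 77)² = (-11)² = 121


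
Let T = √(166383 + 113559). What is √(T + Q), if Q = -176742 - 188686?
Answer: √(-365428 + √279942) ≈ 604.07*I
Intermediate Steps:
Q = -365428
T = √279942 ≈ 529.10
√(T + Q) = √(√279942 - 365428) = √(-365428 + √279942)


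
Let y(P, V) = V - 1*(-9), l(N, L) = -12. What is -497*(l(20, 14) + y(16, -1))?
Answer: 1988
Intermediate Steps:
y(P, V) = 9 + V (y(P, V) = V + 9 = 9 + V)
-497*(l(20, 14) + y(16, -1)) = -497*(-12 + (9 - 1)) = -497*(-12 + 8) = -497*(-4) = 1988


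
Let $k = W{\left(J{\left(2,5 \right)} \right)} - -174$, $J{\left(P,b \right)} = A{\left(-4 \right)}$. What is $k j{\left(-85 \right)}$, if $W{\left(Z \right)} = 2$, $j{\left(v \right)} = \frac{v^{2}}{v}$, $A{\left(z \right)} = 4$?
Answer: $-14960$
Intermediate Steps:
$J{\left(P,b \right)} = 4$
$j{\left(v \right)} = v$
$k = 176$ ($k = 2 - -174 = 2 + 174 = 176$)
$k j{\left(-85 \right)} = 176 \left(-85\right) = -14960$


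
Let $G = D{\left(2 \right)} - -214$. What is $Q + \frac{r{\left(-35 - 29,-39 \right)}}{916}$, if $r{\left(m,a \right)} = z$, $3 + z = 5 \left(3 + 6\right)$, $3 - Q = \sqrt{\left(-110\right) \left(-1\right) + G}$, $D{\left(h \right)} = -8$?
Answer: $\frac{1395}{458} - 2 \sqrt{79} \approx -14.731$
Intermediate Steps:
$G = 206$ ($G = -8 - -214 = -8 + 214 = 206$)
$Q = 3 - 2 \sqrt{79}$ ($Q = 3 - \sqrt{\left(-110\right) \left(-1\right) + 206} = 3 - \sqrt{110 + 206} = 3 - \sqrt{316} = 3 - 2 \sqrt{79} \approx -14.776$)
$z = 42$ ($z = -3 + 5 \left(3 + 6\right) = -3 + 5 \cdot 9 = -3 + 45 = 42$)
$r{\left(m,a \right)} = 42$
$Q + \frac{r{\left(-35 - 29,-39 \right)}}{916} = \left(3 - 2 \sqrt{79}\right) + \frac{42}{916} = \left(3 - 2 \sqrt{79}\right) + 42 \cdot \frac{1}{916} = \left(3 - 2 \sqrt{79}\right) + \frac{21}{458} = \frac{1395}{458} - 2 \sqrt{79}$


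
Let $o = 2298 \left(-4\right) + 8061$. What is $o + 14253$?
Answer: $13122$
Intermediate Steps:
$o = -1131$ ($o = -9192 + 8061 = -1131$)
$o + 14253 = -1131 + 14253 = 13122$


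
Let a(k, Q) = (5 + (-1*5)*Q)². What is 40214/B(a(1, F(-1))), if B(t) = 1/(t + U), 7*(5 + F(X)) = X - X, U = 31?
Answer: 37439234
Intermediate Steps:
F(X) = -5 (F(X) = -5 + (X - X)/7 = -5 + (⅐)*0 = -5 + 0 = -5)
a(k, Q) = (5 - 5*Q)²
B(t) = 1/(31 + t) (B(t) = 1/(t + 31) = 1/(31 + t))
40214/B(a(1, F(-1))) = 40214/(1/(31 + 25*(-1 - 5)²)) = 40214/(1/(31 + 25*(-6)²)) = 40214/(1/(31 + 25*36)) = 40214/(1/(31 + 900)) = 40214/(1/931) = 40214*931 = 37439234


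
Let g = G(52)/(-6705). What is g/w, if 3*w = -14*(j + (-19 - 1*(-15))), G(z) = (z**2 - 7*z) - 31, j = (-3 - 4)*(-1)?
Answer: 2309/93870 ≈ 0.024598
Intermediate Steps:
j = 7 (j = -7*(-1) = 7)
G(z) = -31 + z**2 - 7*z
w = -14 (w = (-14*(7 + (-19 - 1*(-15))))/3 = (-14*(7 + (-19 + 15)))/3 = (-14*(7 - 4))/3 = (-14*3)/3 = (1/3)*(-42) = -14)
g = -2309/6705 (g = (-31 + 52**2 - 7*52)/(-6705) = (-31 + 2704 - 364)*(-1/6705) = 2309*(-1/6705) = -2309/6705 ≈ -0.34437)
g/w = -2309/6705/(-14) = -2309/6705*(-1/14) = 2309/93870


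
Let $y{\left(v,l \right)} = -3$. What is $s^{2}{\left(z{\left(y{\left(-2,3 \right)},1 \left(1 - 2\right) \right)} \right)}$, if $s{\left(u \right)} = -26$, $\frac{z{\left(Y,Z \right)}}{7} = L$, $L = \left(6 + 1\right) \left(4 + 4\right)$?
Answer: $676$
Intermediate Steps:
$L = 56$ ($L = 7 \cdot 8 = 56$)
$z{\left(Y,Z \right)} = 392$ ($z{\left(Y,Z \right)} = 7 \cdot 56 = 392$)
$s^{2}{\left(z{\left(y{\left(-2,3 \right)},1 \left(1 - 2\right) \right)} \right)} = \left(-26\right)^{2} = 676$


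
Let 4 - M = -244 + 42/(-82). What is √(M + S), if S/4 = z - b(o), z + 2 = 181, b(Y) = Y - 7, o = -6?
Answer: √1708757/41 ≈ 31.883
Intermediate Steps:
b(Y) = -7 + Y
z = 179 (z = -2 + 181 = 179)
S = 768 (S = 4*(179 - (-7 - 6)) = 4*(179 - 1*(-13)) = 4*(179 + 13) = 4*192 = 768)
M = 10189/41 (M = 4 - (-244 + 42/(-82)) = 4 - (-244 + 42*(-1/82)) = 4 - (-244 - 21/41) = 4 - 1*(-10025/41) = 4 + 10025/41 = 10189/41 ≈ 248.51)
√(M + S) = √(10189/41 + 768) = √(41677/41) = √1708757/41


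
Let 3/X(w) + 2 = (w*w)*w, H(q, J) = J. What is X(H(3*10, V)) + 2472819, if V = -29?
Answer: 60314528226/24391 ≈ 2.4728e+6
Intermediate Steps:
X(w) = 3/(-2 + w³) (X(w) = 3/(-2 + (w*w)*w) = 3/(-2 + w²*w) = 3/(-2 + w³))
X(H(3*10, V)) + 2472819 = 3/(-2 + (-29)³) + 2472819 = 3/(-2 - 24389) + 2472819 = 3/(-24391) + 2472819 = 3*(-1/24391) + 2472819 = -3/24391 + 2472819 = 60314528226/24391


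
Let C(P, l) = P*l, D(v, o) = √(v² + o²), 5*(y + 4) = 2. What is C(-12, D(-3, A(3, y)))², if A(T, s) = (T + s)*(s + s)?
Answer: 2489616/625 ≈ 3983.4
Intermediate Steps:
y = -18/5 (y = -4 + (⅕)*2 = -4 + ⅖ = -18/5 ≈ -3.6000)
A(T, s) = 2*s*(T + s) (A(T, s) = (T + s)*(2*s) = 2*s*(T + s))
D(v, o) = √(o² + v²)
C(-12, D(-3, A(3, y)))² = (-12*√((2*(-18/5)*(3 - 18/5))² + (-3)²))² = (-12*√((2*(-18/5)*(-⅗))² + 9))² = (-12*√((108/25)² + 9))² = (-12*√(11664/625 + 9))² = (-36*√1921/25)² = 2489616/625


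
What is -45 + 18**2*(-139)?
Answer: -45081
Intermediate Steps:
-45 + 18**2*(-139) = -45 + 324*(-139) = -45 - 45036 = -45081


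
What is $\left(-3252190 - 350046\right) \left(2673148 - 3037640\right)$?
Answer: $1312986204112$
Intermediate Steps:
$\left(-3252190 - 350046\right) \left(2673148 - 3037640\right) = \left(-3602236\right) \left(-364492\right) = 1312986204112$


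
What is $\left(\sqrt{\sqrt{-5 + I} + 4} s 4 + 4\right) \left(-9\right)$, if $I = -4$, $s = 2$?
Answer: $-36 - 36 \sqrt{2} \left(3 + i\right) \approx -188.74 - 50.912 i$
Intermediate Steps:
$\left(\sqrt{\sqrt{-5 + I} + 4} s 4 + 4\right) \left(-9\right) = \left(\sqrt{\sqrt{-5 - 4} + 4} \cdot 2 \cdot 4 + 4\right) \left(-9\right) = \left(\sqrt{\sqrt{-9} + 4} \cdot 2 \cdot 4 + 4\right) \left(-9\right) = \left(\sqrt{3 i + 4} \cdot 2 \cdot 4 + 4\right) \left(-9\right) = \left(\sqrt{4 + 3 i} 2 \cdot 4 + 4\right) \left(-9\right) = \left(\frac{\sqrt{2} \left(3 + i\right)}{2} \cdot 2 \cdot 4 + 4\right) \left(-9\right) = \left(\sqrt{2} \left(3 + i\right) 4 + 4\right) \left(-9\right) = \left(4 \sqrt{2} \left(3 + i\right) + 4\right) \left(-9\right) = \left(4 + 4 \sqrt{2} \left(3 + i\right)\right) \left(-9\right) = -36 - 36 \sqrt{2} \left(3 + i\right)$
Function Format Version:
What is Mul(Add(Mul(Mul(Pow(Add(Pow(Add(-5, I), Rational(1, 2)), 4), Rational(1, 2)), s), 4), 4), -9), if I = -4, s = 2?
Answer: Add(-36, Mul(-36, Pow(2, Rational(1, 2)), Add(3, I))) ≈ Add(-188.74, Mul(-50.912, I))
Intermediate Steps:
Mul(Add(Mul(Mul(Pow(Add(Pow(Add(-5, I), Rational(1, 2)), 4), Rational(1, 2)), s), 4), 4), -9) = Mul(Add(Mul(Mul(Pow(Add(Pow(Add(-5, -4), Rational(1, 2)), 4), Rational(1, 2)), 2), 4), 4), -9) = Mul(Add(Mul(Mul(Pow(Add(Pow(-9, Rational(1, 2)), 4), Rational(1, 2)), 2), 4), 4), -9) = Mul(Add(Mul(Mul(Pow(Add(Mul(3, I), 4), Rational(1, 2)), 2), 4), 4), -9) = Mul(Add(Mul(Mul(Pow(Add(4, Mul(3, I)), Rational(1, 2)), 2), 4), 4), -9) = Mul(Add(Mul(Mul(Mul(Rational(1, 2), Pow(2, Rational(1, 2)), Add(3, I)), 2), 4), 4), -9) = Mul(Add(Mul(Mul(Pow(2, Rational(1, 2)), Add(3, I)), 4), 4), -9) = Mul(Add(Mul(4, Pow(2, Rational(1, 2)), Add(3, I)), 4), -9) = Mul(Add(4, Mul(4, Pow(2, Rational(1, 2)), Add(3, I))), -9) = Add(-36, Mul(-36, Pow(2, Rational(1, 2)), Add(3, I)))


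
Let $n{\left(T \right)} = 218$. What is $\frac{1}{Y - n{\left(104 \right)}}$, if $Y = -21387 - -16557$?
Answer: $- \frac{1}{5048} \approx -0.0001981$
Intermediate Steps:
$Y = -4830$ ($Y = -21387 + 16557 = -4830$)
$\frac{1}{Y - n{\left(104 \right)}} = \frac{1}{-4830 - 218} = \frac{1}{-5048} = - \frac{1}{5048}$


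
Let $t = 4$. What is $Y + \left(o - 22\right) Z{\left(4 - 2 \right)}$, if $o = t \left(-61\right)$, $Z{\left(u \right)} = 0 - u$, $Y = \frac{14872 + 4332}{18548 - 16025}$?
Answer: $\frac{1361440}{2523} \approx 539.61$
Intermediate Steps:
$Y = \frac{19204}{2523} \approx 7.6116$
$Z{\left(u \right)} = - u$
$o = -244$ ($o = 4 \left(-61\right) = -244$)
$Y + \left(o - 22\right) Z{\left(4 - 2 \right)} = \frac{19204}{2523} + \left(-244 - 22\right) \left(- (4 - 2)\right) = \frac{19204}{2523} - 266 \left(\left(-1\right) 2\right) = \frac{19204}{2523} - -532 = \frac{19204}{2523} + 532 = \frac{1361440}{2523}$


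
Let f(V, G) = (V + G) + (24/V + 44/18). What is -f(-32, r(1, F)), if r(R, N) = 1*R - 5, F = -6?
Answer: 1235/36 ≈ 34.306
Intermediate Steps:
r(R, N) = -5 + R (r(R, N) = R - 5 = -5 + R)
f(V, G) = 22/9 + G + V + 24/V (f(V, G) = (G + V) + (24/V + 44*(1/18)) = (G + V) + (24/V + 22/9) = (G + V) + (22/9 + 24/V) = 22/9 + G + V + 24/V)
-f(-32, r(1, F)) = -(22/9 + (-5 + 1) - 32 + 24/(-32)) = -(22/9 - 4 - 32 + 24*(-1/32)) = -(22/9 - 4 - 32 - ¾) = -1*(-1235/36) = 1235/36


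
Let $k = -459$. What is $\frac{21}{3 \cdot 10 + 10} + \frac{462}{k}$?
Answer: $- \frac{2947}{6120} \approx -0.48154$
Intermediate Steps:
$\frac{21}{3 \cdot 10 + 10} + \frac{462}{k} = \frac{21}{3 \cdot 10 + 10} + \frac{462}{-459} = \frac{21}{30 + 10} + 462 \left(- \frac{1}{459}\right) = \frac{21}{40} - \frac{154}{153} = - \frac{2947}{6120}$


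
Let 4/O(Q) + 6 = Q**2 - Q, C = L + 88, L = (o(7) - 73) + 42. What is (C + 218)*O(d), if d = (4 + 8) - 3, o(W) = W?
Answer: 188/11 ≈ 17.091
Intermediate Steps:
d = 9 (d = 12 - 3 = 9)
L = -24 (L = (7 - 73) + 42 = -66 + 42 = -24)
C = 64 (C = -24 + 88 = 64)
O(Q) = 4/(-6 + Q**2 - Q) (O(Q) = 4/(-6 + (Q**2 - Q)) = 4/(-6 + Q**2 - Q))
(C + 218)*O(d) = (64 + 218)*(4/(-6 + 9**2 - 1*9)) = 282*(4/(-6 + 81 - 9)) = 282*(4/66) = 282*(4*(1/66)) = 282*(2/33) = 188/11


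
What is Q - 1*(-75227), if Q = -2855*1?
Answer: 72372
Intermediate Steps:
Q = -2855
Q - 1*(-75227) = -2855 - 1*(-75227) = -2855 + 75227 = 72372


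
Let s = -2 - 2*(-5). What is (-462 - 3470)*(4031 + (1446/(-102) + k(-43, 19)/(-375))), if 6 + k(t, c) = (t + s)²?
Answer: -100606224164/6375 ≈ -1.5781e+7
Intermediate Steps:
s = 8 (s = -2 + 10 = 8)
k(t, c) = -6 + (8 + t)² (k(t, c) = -6 + (t + 8)² = -6 + (8 + t)²)
(-462 - 3470)*(4031 + (1446/(-102) + k(-43, 19)/(-375))) = (-462 - 3470)*(4031 + (1446/(-102) + (-6 + (8 - 43)²)/(-375))) = -3932*(4031 + (1446*(-1/102) + (-6 + (-35)²)*(-1/375))) = -3932*(4031 + (-241/17 + (-6 + 1225)*(-1/375))) = -3932*(4031 + (-241/17 + 1219*(-1/375))) = -3932*(4031 + (-241/17 - 1219/375)) = -3932*(4031 - 111098/6375) = -3932*25586527/6375 = -100606224164/6375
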